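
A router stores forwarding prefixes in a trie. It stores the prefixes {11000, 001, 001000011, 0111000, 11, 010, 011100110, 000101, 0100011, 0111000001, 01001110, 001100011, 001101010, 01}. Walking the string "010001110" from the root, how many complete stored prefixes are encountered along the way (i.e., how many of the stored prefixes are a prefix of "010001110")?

3

Check each prefix of "010001110" against the stored set — each match is an end-marker on the path.
Prefixes of the query that are stored words: "01", "010", "0100011"
Count: 3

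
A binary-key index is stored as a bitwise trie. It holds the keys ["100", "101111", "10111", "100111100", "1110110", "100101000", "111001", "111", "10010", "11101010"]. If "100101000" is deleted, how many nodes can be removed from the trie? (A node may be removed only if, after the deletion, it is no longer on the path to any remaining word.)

4

After clearing the end-marker at "100101000", prune upward until reaching a node still needed by another word.
The suffix "1000" (4 nodes) is used only by "100101000"; "10010" is itself a stored word, so pruning stops there.
Nodes removed: 4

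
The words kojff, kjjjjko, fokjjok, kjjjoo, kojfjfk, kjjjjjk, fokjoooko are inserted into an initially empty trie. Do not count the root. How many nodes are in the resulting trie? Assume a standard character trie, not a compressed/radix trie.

30

For each word, the new-node count is its length minus the longest prefix already in the trie:
  "kojff" → 5 new (k, o, j, f, f)
  "kjjjjko" → prefix "k" already present; 6 new (j, j, j, j, k, o)
  "fokjjok" → 7 new (f, o, k, j, j, o, k)
  "kjjjoo" → prefix "kjjj" already present; 2 new (o, o)
  "kojfjfk" → prefix "kojf" already present; 3 new (j, f, k)
  "kjjjjjk" → prefix "kjjjj" already present; 2 new (j, k)
  "fokjoooko" → prefix "fokj" already present; 5 new (o, o, o, k, o)
Total nodes = 5 + 6 + 7 + 2 + 3 + 2 + 5 = 30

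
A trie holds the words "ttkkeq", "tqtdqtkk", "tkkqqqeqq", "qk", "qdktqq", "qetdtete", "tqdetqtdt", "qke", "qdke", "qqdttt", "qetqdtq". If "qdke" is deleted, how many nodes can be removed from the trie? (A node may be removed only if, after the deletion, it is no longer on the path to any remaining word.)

1

After clearing the end-marker at "qdke", prune upward until reaching a node still needed by another word.
The suffix "e" (1 node) is used only by "qdke"; the node for "qdk" still has the child "t", so pruning stops there.
Nodes removed: 1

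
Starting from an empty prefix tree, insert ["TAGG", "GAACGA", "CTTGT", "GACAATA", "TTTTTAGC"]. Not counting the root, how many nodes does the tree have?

Trie structure (* marks end of a word):
(root)
├─ C
│  └─ T
│     └─ T
│        └─ G
│           └─ T *
├─ G
│  └─ A
│     ├─ A
│     │  └─ C
│     │     └─ G
│     │        └─ A *
│     └─ C
│        └─ A
│           └─ A
│              └─ T
│                 └─ A *
└─ T
   ├─ A
   │  └─ G
   │     └─ G *
   └─ T
      └─ T
         └─ T
            └─ T
               └─ A
                  └─ G
                     └─ C *
Counting every labelled node above: 27.

27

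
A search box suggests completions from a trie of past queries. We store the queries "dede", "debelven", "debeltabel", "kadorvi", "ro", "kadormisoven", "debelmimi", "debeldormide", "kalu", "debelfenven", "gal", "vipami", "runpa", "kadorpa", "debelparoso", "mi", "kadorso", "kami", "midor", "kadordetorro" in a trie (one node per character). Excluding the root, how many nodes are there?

Count nodes per top-level branch (shared prefixes stored once):
  'd'-branch (debeldormide, debelfenven, debelmimi, debelparoso, debeltabel, debelven, dede): 38 nodes
  'g'-branch (gal): 3 nodes
  'k'-branch (kadordetorro, kadormisoven, kadorpa, kadorso, kadorvi, kalu, kami): 29 nodes
  'm'-branch (mi, midor): 5 nodes
  'r'-branch (ro, runpa): 6 nodes
  'v'-branch (vipami): 6 nodes
Sum: 87

87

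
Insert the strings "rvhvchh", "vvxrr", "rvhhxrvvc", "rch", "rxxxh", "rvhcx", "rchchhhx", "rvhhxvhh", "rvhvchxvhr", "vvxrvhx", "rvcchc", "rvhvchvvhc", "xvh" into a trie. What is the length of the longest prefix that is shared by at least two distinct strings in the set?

6

Look for the deepest trie node that still has at least two words in its subtree.
"rvhvchh" and "rvhvchvvhc" agree on "rvhvch" (6 characters) before diverging; nothing deeper is shared.
Longest shared-prefix length: 6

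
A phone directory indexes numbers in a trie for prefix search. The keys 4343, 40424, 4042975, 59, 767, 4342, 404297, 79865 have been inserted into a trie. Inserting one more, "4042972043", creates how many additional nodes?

Walking "4042972043" from the root, the first 6 characters ("404297") follow existing edges; "2" is the first miss.
New nodes needed: |"4042972043"| − 6 = 10 − 6 = 4.

4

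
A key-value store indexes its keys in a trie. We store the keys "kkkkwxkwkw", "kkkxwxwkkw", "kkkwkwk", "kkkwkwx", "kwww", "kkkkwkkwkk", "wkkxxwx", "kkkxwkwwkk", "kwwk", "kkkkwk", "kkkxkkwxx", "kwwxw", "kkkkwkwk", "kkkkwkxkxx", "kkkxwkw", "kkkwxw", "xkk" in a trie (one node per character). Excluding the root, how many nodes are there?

61

Count nodes per top-level branch (shared prefixes stored once):
  'k'-branch (kkkkwk, kkkkwkkwkk, kkkkwkwk, kkkkwkxkxx, kkkkwxkwkw, kkkwkwk, kkkwkwx, kkkwxw, kkkxkkwxx, kkkxwkw, kkkxwkwwkk, kkkxwxwkkw, kwwk, kwww, kwwxw): 51 nodes
  'w'-branch (wkkxxwx): 7 nodes
  'x'-branch (xkk): 3 nodes
Sum: 61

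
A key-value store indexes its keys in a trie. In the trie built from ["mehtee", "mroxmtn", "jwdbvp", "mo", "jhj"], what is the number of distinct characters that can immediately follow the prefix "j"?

The children of the "j" node are the distinct next characters among strings starting with "j".
Characters that immediately follow "j" among the stored strings: {h, w}.
That node has 2 child edges.

2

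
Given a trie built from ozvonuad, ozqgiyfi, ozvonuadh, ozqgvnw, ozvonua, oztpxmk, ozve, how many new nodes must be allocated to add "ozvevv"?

The longest prefix of "ozvevv" already in the trie is "ozve" (length 4).
So 6 − 4 = 2 new nodes.

2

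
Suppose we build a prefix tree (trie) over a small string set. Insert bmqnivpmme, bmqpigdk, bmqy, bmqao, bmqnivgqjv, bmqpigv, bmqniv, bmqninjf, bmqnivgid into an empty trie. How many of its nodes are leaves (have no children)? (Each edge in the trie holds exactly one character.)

A leaf is a node with no children — equivalently, the end of a word that is not a proper prefix of any other stored word.
Those words: "bmqao", "bmqninjf", "bmqnivgid", "bmqnivgqjv", "bmqnivpmme", "bmqpigdk", "bmqpigv", "bmqy"
Leaf count: 8

8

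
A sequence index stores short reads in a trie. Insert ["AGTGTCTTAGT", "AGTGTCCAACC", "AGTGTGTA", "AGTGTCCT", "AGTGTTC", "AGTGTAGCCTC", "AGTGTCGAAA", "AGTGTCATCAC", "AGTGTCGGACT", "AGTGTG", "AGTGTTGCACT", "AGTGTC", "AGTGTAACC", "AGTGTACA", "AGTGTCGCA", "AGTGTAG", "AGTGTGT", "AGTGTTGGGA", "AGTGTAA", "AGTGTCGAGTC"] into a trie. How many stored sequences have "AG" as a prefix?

Filter for entries beginning with "AG":
Words under "AG": AGTGTAA, AGTGTAACC, AGTGTACA, AGTGTAG, AGTGTAGCCTC, AGTGTC, AGTGTCATCAC, AGTGTCCAACC, AGTGTCCT, AGTGTCGAAA, AGTGTCGAGTC, AGTGTCGCA, AGTGTCGGACT, AGTGTCTTAGT, AGTGTG, AGTGTGT, AGTGTGTA, AGTGTTC, AGTGTTGCACT, AGTGTTGGGA
Count: 20

20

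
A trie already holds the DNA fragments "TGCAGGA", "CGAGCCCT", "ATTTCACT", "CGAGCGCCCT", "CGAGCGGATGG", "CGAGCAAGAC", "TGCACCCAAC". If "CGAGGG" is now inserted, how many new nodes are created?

2

"CGAG" is already a path in the trie; the remaining "GG" must be added.
So 6 − 4 = 2 new nodes.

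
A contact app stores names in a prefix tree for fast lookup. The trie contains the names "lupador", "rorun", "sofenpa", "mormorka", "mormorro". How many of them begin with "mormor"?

Traverse to the node for "mormor", then collect every word in that subtree.
Matches: "mormorka", "mormorro"
Count: 2

2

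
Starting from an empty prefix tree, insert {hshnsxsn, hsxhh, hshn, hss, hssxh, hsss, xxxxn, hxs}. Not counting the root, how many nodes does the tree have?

22

Insert word by word; a character creates a node only if that edge doesn't already exist:
  "hshnsxsn" → 8 new (h, s, h, n, s, x, s, n)
  "hsxhh" → prefix "hs" already present; 3 new (x, h, h)
  "hshn" → prefix "hshn" already present; 0 new (none)
  "hss" → prefix "hs" already present; 1 new (s)
  "hssxh" → prefix "hss" already present; 2 new (x, h)
  "hsss" → prefix "hss" already present; 1 new (s)
  "xxxxn" → 5 new (x, x, x, x, n)
  "hxs" → prefix "h" already present; 2 new (x, s)
Total nodes = 8 + 3 + 0 + 1 + 2 + 1 + 5 + 2 = 22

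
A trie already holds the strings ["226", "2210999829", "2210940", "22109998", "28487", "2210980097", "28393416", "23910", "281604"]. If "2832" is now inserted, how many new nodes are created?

Walking "2832" from the root, the first 3 characters ("283") follow existing edges; "2" is the first miss.
So 4 − 3 = 1 new nodes.

1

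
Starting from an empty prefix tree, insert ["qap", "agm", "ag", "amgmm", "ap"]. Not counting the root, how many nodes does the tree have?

11

Count nodes per top-level branch (shared prefixes stored once):
  'a'-branch (ag, agm, amgmm, ap): 8 nodes
  'q'-branch (qap): 3 nodes
Sum: 11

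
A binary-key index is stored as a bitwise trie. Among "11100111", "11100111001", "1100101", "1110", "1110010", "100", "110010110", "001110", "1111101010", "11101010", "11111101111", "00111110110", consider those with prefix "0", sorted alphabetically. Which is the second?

DFS of the "0" subtree visits, in order: "001110", "00111110110"
Position 2: 00111110110

00111110110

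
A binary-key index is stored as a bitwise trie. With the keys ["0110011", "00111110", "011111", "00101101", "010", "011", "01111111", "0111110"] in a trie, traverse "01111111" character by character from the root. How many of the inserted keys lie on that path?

Walk "01111111" from the root; an end-of-word marker is hit whenever a stored word is a prefix of "01111111".
Prefixes of the query that are stored words: "011", "011111", "01111111"
Count: 3

3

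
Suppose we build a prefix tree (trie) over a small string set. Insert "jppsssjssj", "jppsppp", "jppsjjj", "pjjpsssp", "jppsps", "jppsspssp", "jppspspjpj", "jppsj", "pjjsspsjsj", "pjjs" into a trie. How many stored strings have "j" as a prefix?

7

Traverse to the node for "j", then collect every word in that subtree.
Words under "j": jppsj, jppsjjj, jppsppp, jppsps, jppspspjpj, jppsspssp, jppsssjssj
Count: 7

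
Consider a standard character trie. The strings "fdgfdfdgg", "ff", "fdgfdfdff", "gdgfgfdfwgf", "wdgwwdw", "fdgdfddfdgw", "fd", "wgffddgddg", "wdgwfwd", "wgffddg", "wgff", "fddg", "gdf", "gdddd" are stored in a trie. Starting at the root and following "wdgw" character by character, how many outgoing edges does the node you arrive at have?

Follow the path "wdgw" to its node, then look at its outgoing edges.
Characters that immediately follow "wdgw" among the stored strings: {f, w}.
That node has 2 child edges.

2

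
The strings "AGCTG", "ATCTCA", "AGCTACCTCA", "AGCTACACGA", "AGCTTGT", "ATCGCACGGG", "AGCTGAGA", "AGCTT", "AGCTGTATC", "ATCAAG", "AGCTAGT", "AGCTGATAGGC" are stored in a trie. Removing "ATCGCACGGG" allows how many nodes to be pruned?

Walk "ATCGCACGGG" from the leaf back toward the root, removing each node that no remaining word uses.
The suffix "GCACGGG" (7 nodes) is used only by "ATCGCACGGG"; the node for "ATC" still has the child "T", so pruning stops there.
Nodes removed: 7

7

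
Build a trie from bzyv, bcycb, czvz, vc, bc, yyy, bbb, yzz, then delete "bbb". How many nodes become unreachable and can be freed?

Walk "bbb" from the leaf back toward the root, removing each node that no remaining word uses.
The suffix "bb" (2 nodes) is used only by "bbb"; the node for "b" still has the child "z", so pruning stops there.
Nodes removed: 2

2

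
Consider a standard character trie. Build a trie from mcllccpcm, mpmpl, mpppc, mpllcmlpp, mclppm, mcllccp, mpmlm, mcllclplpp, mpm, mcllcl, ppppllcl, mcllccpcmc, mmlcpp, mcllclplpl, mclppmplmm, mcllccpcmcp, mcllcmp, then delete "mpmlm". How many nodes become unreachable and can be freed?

A node on "mpmlm"'s path can go only if nothing else ends at it or branches off below it.
The suffix "lm" (2 nodes) is used only by "mpmlm"; the node for "mpm" still has the child "p", so pruning stops there.
Nodes removed: 2

2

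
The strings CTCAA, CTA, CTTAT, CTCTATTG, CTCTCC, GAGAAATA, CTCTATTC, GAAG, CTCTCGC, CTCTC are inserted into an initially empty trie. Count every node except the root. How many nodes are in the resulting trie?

29

Trie structure (* marks end of a word):
(root)
├─ C
│  └─ T
│     ├─ A *
│     ├─ C
│     │  ├─ A
│     │  │  └─ A *
│     │  └─ T
│     │     ├─ A
│     │     │  └─ T
│     │     │     └─ T
│     │     │        ├─ C *
│     │     │        └─ G *
│     │     └─ C *
│     │        ├─ C *
│     │        └─ G
│     │           └─ C *
│     └─ T
│        └─ A
│           └─ T *
└─ G
   └─ A
      ├─ A
      │  └─ G *
      └─ G
         └─ A
            └─ A
               └─ A
                  └─ T
                     └─ A *
Counting every labelled node above: 29.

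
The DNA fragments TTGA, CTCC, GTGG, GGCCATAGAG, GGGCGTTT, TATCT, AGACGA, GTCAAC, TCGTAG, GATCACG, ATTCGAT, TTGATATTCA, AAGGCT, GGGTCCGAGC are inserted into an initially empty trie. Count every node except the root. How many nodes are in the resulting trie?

For each word, the new-node count is its length minus the longest prefix already in the trie:
  "TTGA" → 4 new (T, T, G, A)
  "CTCC" → 4 new (C, T, C, C)
  "GTGG" → 4 new (G, T, G, G)
  "GGCCATAGAG" → prefix "G" already present; 9 new (G, C, C, A, T, A, G, A, G)
  "GGGCGTTT" → prefix "GG" already present; 6 new (G, C, G, T, T, T)
  "TATCT" → prefix "T" already present; 4 new (A, T, C, T)
  "AGACGA" → 6 new (A, G, A, C, G, A)
  "GTCAAC" → prefix "GT" already present; 4 new (C, A, A, C)
  "TCGTAG" → prefix "T" already present; 5 new (C, G, T, A, G)
  "GATCACG" → prefix "G" already present; 6 new (A, T, C, A, C, G)
  "ATTCGAT" → prefix "A" already present; 6 new (T, T, C, G, A, T)
  "TTGATATTCA" → prefix "TTGA" already present; 6 new (T, A, T, T, C, A)
  "AAGGCT" → prefix "A" already present; 5 new (A, G, G, C, T)
  "GGGTCCGAGC" → prefix "GGG" already present; 7 new (T, C, C, G, A, G, C)
Total nodes = 4 + 4 + 4 + 9 + 6 + 4 + 6 + 4 + 5 + 6 + 6 + 6 + 5 + 7 = 76

76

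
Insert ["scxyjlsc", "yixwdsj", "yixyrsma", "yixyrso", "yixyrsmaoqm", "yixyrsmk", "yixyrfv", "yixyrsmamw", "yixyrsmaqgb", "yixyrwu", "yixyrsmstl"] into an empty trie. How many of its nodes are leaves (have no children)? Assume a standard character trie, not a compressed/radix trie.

10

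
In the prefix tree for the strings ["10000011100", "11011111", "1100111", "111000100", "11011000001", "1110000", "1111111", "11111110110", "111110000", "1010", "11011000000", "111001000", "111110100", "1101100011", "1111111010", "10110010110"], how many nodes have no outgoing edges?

A leaf is a node with no children — equivalently, the end of a word that is not a proper prefix of any other stored word.
Those words: "10000011100", "1010", "10110010110", "1100111", "11011000000", "11011000001", "1101100011", "11011111", "1110000", "111000100", "111001000", "111110000", "111110100", "1111111010", "11111110110"
Leaf count: 15

15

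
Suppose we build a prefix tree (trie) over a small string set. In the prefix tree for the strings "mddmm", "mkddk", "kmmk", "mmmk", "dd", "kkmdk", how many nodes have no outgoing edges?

Leaves are exactly the stored words that no other stored word extends.
Those words: "dd", "kkmdk", "kmmk", "mddmm", "mkddk", "mmmk"
Leaf count: 6

6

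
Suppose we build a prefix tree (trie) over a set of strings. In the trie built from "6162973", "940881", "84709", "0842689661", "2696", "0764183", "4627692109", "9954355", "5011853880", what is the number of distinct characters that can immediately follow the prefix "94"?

The children of the "94" node are the distinct next characters among strings starting with "94".
Distinct next characters after "94": 0.
That node has 1 child edge.

1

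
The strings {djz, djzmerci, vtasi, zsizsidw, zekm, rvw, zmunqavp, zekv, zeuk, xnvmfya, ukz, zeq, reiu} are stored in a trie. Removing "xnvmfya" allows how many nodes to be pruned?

After clearing the end-marker at "xnvmfya", prune upward until reaching a node still needed by another word.
No other word shares any prefix with "xnvmfya", so all 7 of its nodes go.
Nodes removed: 7

7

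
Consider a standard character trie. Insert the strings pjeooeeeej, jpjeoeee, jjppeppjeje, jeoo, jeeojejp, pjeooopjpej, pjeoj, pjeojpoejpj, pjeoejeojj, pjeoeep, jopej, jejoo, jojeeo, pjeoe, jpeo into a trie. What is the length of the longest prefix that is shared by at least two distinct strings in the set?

5

Look for the deepest trie node that still has at least two words in its subtree.
e.g. "pjeoe" and "pjeoeep" share the prefix "pjeoe" of length 5; no pair shares a longer one.
Longest shared-prefix length: 5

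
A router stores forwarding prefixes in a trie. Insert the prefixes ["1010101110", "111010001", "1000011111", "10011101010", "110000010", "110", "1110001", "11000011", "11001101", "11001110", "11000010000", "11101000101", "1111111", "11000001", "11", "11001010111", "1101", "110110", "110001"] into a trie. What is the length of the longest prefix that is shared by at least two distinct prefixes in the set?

The deepest shared node is where two words last agree before diverging.
"111010001" and "11101000101" agree on "111010001" (9 characters) before diverging; nothing deeper is shared.
Longest shared-prefix length: 9

9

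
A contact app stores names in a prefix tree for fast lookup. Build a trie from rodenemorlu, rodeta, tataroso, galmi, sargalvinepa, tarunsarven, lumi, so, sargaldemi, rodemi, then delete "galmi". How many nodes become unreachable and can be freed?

5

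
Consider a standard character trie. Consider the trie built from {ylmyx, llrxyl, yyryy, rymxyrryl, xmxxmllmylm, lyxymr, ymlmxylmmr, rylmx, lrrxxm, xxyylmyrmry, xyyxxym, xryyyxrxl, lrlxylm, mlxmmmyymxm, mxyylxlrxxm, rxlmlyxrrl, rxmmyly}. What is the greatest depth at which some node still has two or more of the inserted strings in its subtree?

The deepest shared node is where two words last agree before diverging.
"lrlxylm" and "lrrxxm" agree on "lr" (2 characters) before diverging; nothing deeper is shared.
Longest shared-prefix length: 2

2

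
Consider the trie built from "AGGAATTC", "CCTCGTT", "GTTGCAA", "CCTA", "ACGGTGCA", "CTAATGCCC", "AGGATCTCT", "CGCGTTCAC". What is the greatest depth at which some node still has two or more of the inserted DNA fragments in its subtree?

4

The deepest shared node is where two words last agree before diverging.
"AGGAATTC" and "AGGATCTCT" agree on "AGGA" (4 characters) before diverging; nothing deeper is shared.
Longest shared-prefix length: 4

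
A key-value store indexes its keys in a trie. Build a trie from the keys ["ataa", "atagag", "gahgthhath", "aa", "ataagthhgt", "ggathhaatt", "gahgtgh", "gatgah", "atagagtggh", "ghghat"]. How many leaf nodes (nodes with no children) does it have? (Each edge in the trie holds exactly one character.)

A leaf is a node with no children — equivalently, the end of a word that is not a proper prefix of any other stored word.
Those words: "aa", "ataagthhgt", "atagagtggh", "gahgtgh", "gahgthhath", "gatgah", "ggathhaatt", "ghghat"
Leaf count: 8

8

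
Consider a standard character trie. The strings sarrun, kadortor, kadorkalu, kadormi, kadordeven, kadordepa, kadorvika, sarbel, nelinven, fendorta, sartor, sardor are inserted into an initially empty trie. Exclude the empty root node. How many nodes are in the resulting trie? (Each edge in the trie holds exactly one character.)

For each word, the new-node count is its length minus the longest prefix already in the trie:
  "sarrun" → 6 new (s, a, r, r, u, n)
  "kadortor" → 8 new (k, a, d, o, r, t, o, r)
  "kadorkalu" → prefix "kador" already present; 4 new (k, a, l, u)
  "kadormi" → prefix "kador" already present; 2 new (m, i)
  "kadordeven" → prefix "kador" already present; 5 new (d, e, v, e, n)
  "kadordepa" → prefix "kadorde" already present; 2 new (p, a)
  "kadorvika" → prefix "kador" already present; 4 new (v, i, k, a)
  "sarbel" → prefix "sar" already present; 3 new (b, e, l)
  "nelinven" → 8 new (n, e, l, i, n, v, e, n)
  "fendorta" → 8 new (f, e, n, d, o, r, t, a)
  "sartor" → prefix "sar" already present; 3 new (t, o, r)
  "sardor" → prefix "sar" already present; 3 new (d, o, r)
Total nodes = 6 + 8 + 4 + 2 + 5 + 2 + 4 + 3 + 8 + 8 + 3 + 3 = 56

56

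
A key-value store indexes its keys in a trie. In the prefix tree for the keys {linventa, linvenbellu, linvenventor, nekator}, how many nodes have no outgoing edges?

4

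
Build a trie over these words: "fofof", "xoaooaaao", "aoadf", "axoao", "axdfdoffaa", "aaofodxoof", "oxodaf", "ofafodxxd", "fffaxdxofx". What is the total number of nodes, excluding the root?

Trace insertions, counting only characters that open a new branch:
  "fofof" → 5 new (f, o, f, o, f)
  "xoaooaaao" → 9 new (x, o, a, o, o, a, a, a, o)
  "aoadf" → 5 new (a, o, a, d, f)
  "axoao" → prefix "a" already present; 4 new (x, o, a, o)
  "axdfdoffaa" → prefix "ax" already present; 8 new (d, f, d, o, f, f, a, a)
  "aaofodxoof" → prefix "a" already present; 9 new (a, o, f, o, d, x, o, o, f)
  "oxodaf" → 6 new (o, x, o, d, a, f)
  "ofafodxxd" → prefix "o" already present; 8 new (f, a, f, o, d, x, x, d)
  "fffaxdxofx" → prefix "f" already present; 9 new (f, f, a, x, d, x, o, f, x)
Total nodes = 5 + 9 + 5 + 4 + 8 + 9 + 6 + 8 + 9 = 63

63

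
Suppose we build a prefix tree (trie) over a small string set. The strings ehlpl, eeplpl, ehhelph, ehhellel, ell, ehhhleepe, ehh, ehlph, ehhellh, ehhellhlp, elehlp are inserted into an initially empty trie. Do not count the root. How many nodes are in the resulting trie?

Count nodes per top-level branch (shared prefixes stored once):
  'e'-branch (eeplpl, ehh, ehhellel, ehhellh, ehhellhlp, ehhelph, ehhhleepe, ehlph, ehlpl, elehlp, ell): 34 nodes
Sum: 34

34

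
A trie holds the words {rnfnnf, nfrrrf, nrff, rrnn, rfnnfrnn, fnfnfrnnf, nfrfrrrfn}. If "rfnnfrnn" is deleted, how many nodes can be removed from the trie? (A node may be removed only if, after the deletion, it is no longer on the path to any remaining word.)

Walk "rfnnfrnn" from the leaf back toward the root, removing each node that no remaining word uses.
The suffix "fnnfrnn" (7 nodes) is used only by "rfnnfrnn"; the node for "r" still has the child "n", so pruning stops there.
Nodes removed: 7

7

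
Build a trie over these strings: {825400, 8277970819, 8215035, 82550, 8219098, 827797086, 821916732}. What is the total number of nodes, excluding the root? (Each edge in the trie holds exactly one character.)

Insert word by word; a character creates a node only if that edge doesn't already exist:
  "825400" → 6 new (8, 2, 5, 4, 0, 0)
  "8277970819" → prefix "82" already present; 8 new (7, 7, 9, 7, 0, 8, 1, 9)
  "8215035" → prefix "82" already present; 5 new (1, 5, 0, 3, 5)
  "82550" → prefix "825" already present; 2 new (5, 0)
  "8219098" → prefix "821" already present; 4 new (9, 0, 9, 8)
  "827797086" → prefix "82779708" already present; 1 new (6)
  "821916732" → prefix "8219" already present; 5 new (1, 6, 7, 3, 2)
Total nodes = 6 + 8 + 5 + 2 + 4 + 1 + 5 = 31

31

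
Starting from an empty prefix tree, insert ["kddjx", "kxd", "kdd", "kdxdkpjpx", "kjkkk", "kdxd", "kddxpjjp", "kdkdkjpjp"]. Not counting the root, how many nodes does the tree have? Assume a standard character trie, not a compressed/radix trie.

Trie structure (* marks end of a word):
(root)
└─ k
   ├─ d
   │  ├─ d *
   │  │  ├─ j
   │  │  │  └─ x *
   │  │  └─ x
   │  │     └─ p
   │  │        └─ j
   │  │           └─ j
   │  │              └─ p *
   │  ├─ k
   │  │  └─ d
   │  │     └─ k
   │  │        └─ j
   │  │           └─ p
   │  │              └─ j
   │  │                 └─ p *
   │  └─ x
   │     └─ d *
   │        └─ k
   │           └─ p
   │              └─ j
   │                 └─ p
   │                    └─ x *
   ├─ j
   │  └─ k
   │     └─ k
   │        └─ k *
   └─ x
      └─ d *
Counting every labelled node above: 30.

30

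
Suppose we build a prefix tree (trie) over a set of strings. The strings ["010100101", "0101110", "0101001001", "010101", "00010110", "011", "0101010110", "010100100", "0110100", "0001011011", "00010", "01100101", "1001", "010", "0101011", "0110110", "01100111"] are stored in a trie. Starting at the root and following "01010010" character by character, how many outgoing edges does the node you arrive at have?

2

Follow the path "01010010" to its node, then look at its outgoing edges.
Characters that immediately follow "01010010" among the stored strings: {0, 1}.
That node has 2 child edges.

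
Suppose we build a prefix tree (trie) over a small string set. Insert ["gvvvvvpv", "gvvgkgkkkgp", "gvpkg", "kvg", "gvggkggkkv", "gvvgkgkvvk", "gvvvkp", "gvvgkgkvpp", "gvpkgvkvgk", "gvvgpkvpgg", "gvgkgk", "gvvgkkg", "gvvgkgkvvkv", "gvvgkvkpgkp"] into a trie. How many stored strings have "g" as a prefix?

13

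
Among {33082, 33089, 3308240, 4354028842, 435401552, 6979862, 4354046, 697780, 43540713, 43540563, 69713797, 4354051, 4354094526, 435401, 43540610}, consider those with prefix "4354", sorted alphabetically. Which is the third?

4354028842

DFS of the "4354" subtree visits, in order: "435401", "435401552", "4354028842", "4354046", "4354051", "43540563", "43540610", "43540713", "4354094526"
Position 3: 4354028842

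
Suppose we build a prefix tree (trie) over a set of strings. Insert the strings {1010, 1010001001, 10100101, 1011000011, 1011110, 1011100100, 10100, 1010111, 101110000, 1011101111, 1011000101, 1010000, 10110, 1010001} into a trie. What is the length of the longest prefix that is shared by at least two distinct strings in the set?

Look for the deepest trie node that still has at least two words in its subtree.
"1010001" and "1010001001" agree on "1010001" (7 characters) before diverging; nothing deeper is shared.
Longest shared-prefix length: 7

7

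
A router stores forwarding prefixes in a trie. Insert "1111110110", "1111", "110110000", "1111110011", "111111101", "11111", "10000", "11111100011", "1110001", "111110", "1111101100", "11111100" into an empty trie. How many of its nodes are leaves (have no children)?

8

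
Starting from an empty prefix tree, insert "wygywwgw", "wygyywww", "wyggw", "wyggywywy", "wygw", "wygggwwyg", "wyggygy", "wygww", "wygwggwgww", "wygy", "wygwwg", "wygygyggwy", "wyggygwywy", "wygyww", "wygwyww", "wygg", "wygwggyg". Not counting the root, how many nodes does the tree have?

50

Trace insertions, counting only characters that open a new branch:
  "wygywwgw" → 8 new (w, y, g, y, w, w, g, w)
  "wygyywww" → prefix "wygy" already present; 4 new (y, w, w, w)
  "wyggw" → prefix "wyg" already present; 2 new (g, w)
  "wyggywywy" → prefix "wygg" already present; 5 new (y, w, y, w, y)
  "wygw" → prefix "wyg" already present; 1 new (w)
  "wygggwwyg" → prefix "wygg" already present; 5 new (g, w, w, y, g)
  "wyggygy" → prefix "wyggy" already present; 2 new (g, y)
  "wygww" → prefix "wygw" already present; 1 new (w)
  "wygwggwgww" → prefix "wygw" already present; 6 new (g, g, w, g, w, w)
  "wygy" → prefix "wygy" already present; 0 new (none)
  "wygwwg" → prefix "wygww" already present; 1 new (g)
  "wygygyggwy" → prefix "wygy" already present; 6 new (g, y, g, g, w, y)
  "wyggygwywy" → prefix "wyggyg" already present; 4 new (w, y, w, y)
  "wygyww" → prefix "wygyww" already present; 0 new (none)
  "wygwyww" → prefix "wygw" already present; 3 new (y, w, w)
  "wygg" → prefix "wygg" already present; 0 new (none)
  "wygwggyg" → prefix "wygwgg" already present; 2 new (y, g)
Total nodes = 8 + 4 + 2 + 5 + 1 + 5 + 2 + 1 + 6 + 0 + 1 + 6 + 4 + 0 + 3 + 0 + 2 = 50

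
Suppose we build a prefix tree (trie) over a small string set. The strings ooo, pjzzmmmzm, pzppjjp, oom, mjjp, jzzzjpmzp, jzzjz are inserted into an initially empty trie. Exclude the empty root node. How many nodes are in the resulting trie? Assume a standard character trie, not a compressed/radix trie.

For each word, the new-node count is its length minus the longest prefix already in the trie:
  "ooo" → 3 new (o, o, o)
  "pjzzmmmzm" → 9 new (p, j, z, z, m, m, m, z, m)
  "pzppjjp" → prefix "p" already present; 6 new (z, p, p, j, j, p)
  "oom" → prefix "oo" already present; 1 new (m)
  "mjjp" → 4 new (m, j, j, p)
  "jzzzjpmzp" → 9 new (j, z, z, z, j, p, m, z, p)
  "jzzjz" → prefix "jzz" already present; 2 new (j, z)
Total nodes = 3 + 9 + 6 + 1 + 4 + 9 + 2 = 34

34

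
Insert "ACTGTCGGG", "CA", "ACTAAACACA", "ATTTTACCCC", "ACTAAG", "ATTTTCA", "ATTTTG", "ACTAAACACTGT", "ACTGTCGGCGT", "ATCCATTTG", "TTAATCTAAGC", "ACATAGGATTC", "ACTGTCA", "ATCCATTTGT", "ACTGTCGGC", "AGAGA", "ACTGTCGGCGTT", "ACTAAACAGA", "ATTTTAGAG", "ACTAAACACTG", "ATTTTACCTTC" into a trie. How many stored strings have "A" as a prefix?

19

Traverse to the node for "A", then collect every word in that subtree.
Matches: "ACATAGGATTC", "ACTAAACACA", "ACTAAACACTG", "ACTAAACACTGT", "ACTAAACAGA", "ACTAAG", "ACTGTCA", "ACTGTCGGC", "ACTGTCGGCGT", "ACTGTCGGCGTT", "ACTGTCGGG", "AGAGA", "ATCCATTTG", "ATCCATTTGT", "ATTTTACCCC", "ATTTTACCTTC", "ATTTTAGAG", "ATTTTCA", "ATTTTG"
Count: 19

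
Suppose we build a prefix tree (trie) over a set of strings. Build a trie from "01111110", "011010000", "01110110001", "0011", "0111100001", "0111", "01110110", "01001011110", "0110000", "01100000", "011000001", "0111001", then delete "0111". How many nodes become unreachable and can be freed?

Walk "0111" from the leaf back toward the root, removing each node that no remaining word uses.
Every node on "0111" is still needed (e.g. by "01111110"), so nothing is freed.
Nodes removed: 0

0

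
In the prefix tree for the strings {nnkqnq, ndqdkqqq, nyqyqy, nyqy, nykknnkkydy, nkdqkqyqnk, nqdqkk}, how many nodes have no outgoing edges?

6

Leaves are exactly the stored words that no other stored word extends.
Those words: "ndqdkqqq", "nkdqkqyqnk", "nnkqnq", "nqdqkk", "nykknnkkydy", "nyqyqy"
Leaf count: 6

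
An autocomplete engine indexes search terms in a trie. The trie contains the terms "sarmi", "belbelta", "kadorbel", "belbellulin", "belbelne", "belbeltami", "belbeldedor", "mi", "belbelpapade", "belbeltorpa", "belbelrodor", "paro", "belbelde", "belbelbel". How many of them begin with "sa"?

1

Traverse to the node for "sa", then collect every word in that subtree.
Words under "sa": sarmi
Count: 1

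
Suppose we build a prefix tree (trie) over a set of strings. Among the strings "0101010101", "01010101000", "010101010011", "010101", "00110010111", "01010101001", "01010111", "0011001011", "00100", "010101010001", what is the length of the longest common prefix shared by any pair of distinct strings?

11

Look for the deepest trie node that still has at least two words in its subtree.
e.g. "01010101000" and "010101010001" share the prefix "01010101000" of length 11; no pair shares a longer one.
Longest shared-prefix length: 11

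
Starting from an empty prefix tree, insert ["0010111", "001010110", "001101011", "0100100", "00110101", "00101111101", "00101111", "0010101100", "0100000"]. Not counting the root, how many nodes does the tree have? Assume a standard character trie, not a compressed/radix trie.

31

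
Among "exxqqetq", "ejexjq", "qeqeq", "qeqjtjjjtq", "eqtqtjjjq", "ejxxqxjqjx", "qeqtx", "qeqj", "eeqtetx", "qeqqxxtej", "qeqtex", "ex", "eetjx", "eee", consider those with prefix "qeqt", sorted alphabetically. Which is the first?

Filter for "qeqt…" and sort: "qeqtex", "qeqtx"
Position 1: qeqtex

qeqtex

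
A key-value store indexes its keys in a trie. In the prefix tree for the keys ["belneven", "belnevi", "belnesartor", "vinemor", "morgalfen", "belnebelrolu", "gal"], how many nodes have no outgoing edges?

Leaves are exactly the stored words that no other stored word extends.
Those words: "belnebelrolu", "belnesartor", "belneven", "belnevi", "gal", "morgalfen", "vinemor"
Leaf count: 7

7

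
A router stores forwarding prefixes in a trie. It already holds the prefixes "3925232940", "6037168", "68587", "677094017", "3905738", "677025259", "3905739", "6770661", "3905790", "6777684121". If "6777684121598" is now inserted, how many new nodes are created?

3

Walking "6777684121598" from the root, the first 10 characters ("6777684121") follow existing edges; "5" is the first miss.
New nodes needed: |"6777684121598"| − 10 = 13 − 10 = 3.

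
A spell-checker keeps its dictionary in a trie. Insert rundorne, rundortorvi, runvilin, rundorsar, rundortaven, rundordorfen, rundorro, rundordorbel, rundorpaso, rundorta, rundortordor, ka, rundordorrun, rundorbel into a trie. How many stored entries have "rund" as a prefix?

Traverse to the node for "rund", then collect every word in that subtree.
Matches: "rundorbel", "rundordorbel", "rundordorfen", "rundordorrun", "rundorne", "rundorpaso", "rundorro", "rundorsar", "rundorta", "rundortaven", "rundortordor", "rundortorvi"
Count: 12

12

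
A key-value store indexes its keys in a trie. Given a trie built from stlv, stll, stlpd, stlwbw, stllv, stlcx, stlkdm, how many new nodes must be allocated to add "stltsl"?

3

Walking "stltsl" from the root, the first 3 characters ("stl") follow existing edges; "t" is the first miss.
So 6 − 3 = 3 new nodes.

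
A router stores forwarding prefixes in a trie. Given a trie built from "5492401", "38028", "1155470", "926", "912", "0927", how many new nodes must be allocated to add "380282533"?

Walking "380282533" from the root, the first 5 characters ("38028") follow existing edges; "2" is the first miss.
Each of the 4 remaining characters creates one node.

4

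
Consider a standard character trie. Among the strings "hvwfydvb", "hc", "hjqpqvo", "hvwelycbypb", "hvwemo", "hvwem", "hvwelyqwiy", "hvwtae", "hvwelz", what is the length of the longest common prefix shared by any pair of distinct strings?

6

The deepest shared node is where two words last agree before diverging.
e.g. "hvwelycbypb" and "hvwelyqwiy" share the prefix "hvwely" of length 6; no pair shares a longer one.
Longest shared-prefix length: 6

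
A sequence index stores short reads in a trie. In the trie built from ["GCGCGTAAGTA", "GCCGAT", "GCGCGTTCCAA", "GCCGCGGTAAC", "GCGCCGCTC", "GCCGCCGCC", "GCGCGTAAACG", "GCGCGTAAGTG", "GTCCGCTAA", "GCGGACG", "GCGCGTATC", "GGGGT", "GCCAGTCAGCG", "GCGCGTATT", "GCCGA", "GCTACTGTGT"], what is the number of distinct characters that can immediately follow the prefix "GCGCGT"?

Follow the path "GCGCGT" to its node, then look at its outgoing edges.
Characters that immediately follow "GCGCGT" among the stored strings: {A, T}.
That node has 2 child edges.

2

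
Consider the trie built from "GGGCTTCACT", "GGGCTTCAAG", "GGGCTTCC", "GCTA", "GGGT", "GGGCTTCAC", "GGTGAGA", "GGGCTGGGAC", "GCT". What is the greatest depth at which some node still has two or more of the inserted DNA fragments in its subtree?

The deepest shared node is where two words last agree before diverging.
"GGGCTTCAC" and "GGGCTTCACT" agree on "GGGCTTCAC" (9 characters) before diverging; nothing deeper is shared.
Longest shared-prefix length: 9

9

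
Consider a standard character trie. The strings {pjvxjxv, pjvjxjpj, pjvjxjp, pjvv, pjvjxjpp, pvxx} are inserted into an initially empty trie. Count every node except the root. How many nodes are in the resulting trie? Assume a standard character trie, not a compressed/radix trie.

Trie structure (* marks end of a word):
(root)
└─ p
   ├─ j
   │  └─ v
   │     ├─ j
   │     │  └─ x
   │     │     └─ j
   │     │        └─ p *
   │     │           ├─ j *
   │     │           └─ p *
   │     ├─ v *
   │     └─ x
   │        └─ j
   │           └─ x
   │              └─ v *
   └─ v
      └─ x
         └─ x *
Counting every labelled node above: 17.

17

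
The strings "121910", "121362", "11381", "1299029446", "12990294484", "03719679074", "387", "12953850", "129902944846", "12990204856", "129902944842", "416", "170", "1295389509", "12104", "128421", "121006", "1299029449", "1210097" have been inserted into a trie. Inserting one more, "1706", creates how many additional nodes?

1

The longest prefix of "1706" already in the trie is "170" (length 3).
New nodes needed: |"1706"| − 3 = 4 − 3 = 1.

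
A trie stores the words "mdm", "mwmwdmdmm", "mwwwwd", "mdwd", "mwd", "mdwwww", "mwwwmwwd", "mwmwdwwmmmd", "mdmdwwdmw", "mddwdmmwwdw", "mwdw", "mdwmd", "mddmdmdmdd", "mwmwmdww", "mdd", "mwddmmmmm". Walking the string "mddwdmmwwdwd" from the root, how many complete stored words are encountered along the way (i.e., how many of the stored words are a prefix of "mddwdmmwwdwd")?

2

Walk "mddwdmmwwdwd" from the root; an end-of-word marker is hit whenever a stored word is a prefix of "mddwdmmwwdwd".
Prefixes of the query that are stored words: "mdd", "mddwdmmwwdw"
Count: 2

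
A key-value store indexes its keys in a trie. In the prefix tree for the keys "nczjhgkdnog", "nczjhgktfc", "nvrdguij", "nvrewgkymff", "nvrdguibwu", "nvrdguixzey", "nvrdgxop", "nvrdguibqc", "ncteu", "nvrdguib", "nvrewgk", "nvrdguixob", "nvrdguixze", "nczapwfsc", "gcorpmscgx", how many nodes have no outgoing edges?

12

A leaf is a node with no children — equivalently, the end of a word that is not a proper prefix of any other stored word.
Those words: "gcorpmscgx", "ncteu", "nczapwfsc", "nczjhgkdnog", "nczjhgktfc", "nvrdguibqc", "nvrdguibwu", "nvrdguij", "nvrdguixob", "nvrdguixzey", "nvrdgxop", "nvrewgkymff"
Leaf count: 12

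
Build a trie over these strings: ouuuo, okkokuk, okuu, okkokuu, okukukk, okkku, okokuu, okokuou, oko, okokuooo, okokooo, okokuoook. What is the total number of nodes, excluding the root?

Trie structure (* marks end of a word):
(root)
└─ o
   ├─ k
   │  ├─ k
   │  │  ├─ k
   │  │  │  └─ u *
   │  │  └─ o
   │  │     └─ k
   │  │        └─ u
   │  │           ├─ k *
   │  │           └─ u *
   │  ├─ o *
   │  │  └─ k
   │  │     ├─ o
   │  │     │  └─ o
   │  │     │     └─ o *
   │  │     └─ u
   │  │        ├─ o
   │  │        │  ├─ o
   │  │        │  │  └─ o *
   │  │        │  │     └─ k *
   │  │        │  └─ u *
   │  │        └─ u *
   │  └─ u
   │     ├─ k
   │     │  └─ u
   │     │     └─ k
   │     │        └─ k *
   │     └─ u *
   └─ u
      └─ u
         └─ u
            └─ o *
Counting every labelled node above: 32.

32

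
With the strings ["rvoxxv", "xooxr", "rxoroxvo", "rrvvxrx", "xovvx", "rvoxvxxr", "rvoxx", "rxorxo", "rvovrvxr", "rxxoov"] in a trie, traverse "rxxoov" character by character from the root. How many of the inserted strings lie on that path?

1

Check each prefix of "rxxoov" against the stored set — each match is an end-marker on the path.
Prefixes of the query that are stored words: "rxxoov"
Count: 1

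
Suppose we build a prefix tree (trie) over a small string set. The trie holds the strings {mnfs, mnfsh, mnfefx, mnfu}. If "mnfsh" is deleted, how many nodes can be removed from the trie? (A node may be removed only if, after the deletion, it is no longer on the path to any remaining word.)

1

After clearing the end-marker at "mnfsh", prune upward until reaching a node still needed by another word.
The suffix "h" (1 node) is used only by "mnfsh"; "mnfs" is itself a stored word, so pruning stops there.
Nodes removed: 1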